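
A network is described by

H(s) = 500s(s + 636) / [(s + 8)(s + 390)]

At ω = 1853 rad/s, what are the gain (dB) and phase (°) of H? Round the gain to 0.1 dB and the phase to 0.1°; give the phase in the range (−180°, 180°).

At s = jω = j1853:
zero (s+636): 636 + j1853 → |·| = √(636²+1853²) = √3838105 ≈ 1959.1, ∠ = arctan(1853/636) ≈ 71.06°
zero at origin: s = j1853 → |·| = 1853, ∠ = 90.00°
pole (s+8): 8 + j1853 → |·| = √(8²+1853²) = √3433673 ≈ 1853, ∠ = arctan(1853/8) ≈ 89.75°
pole (s+390): 390 + j1853 → |·| = √(390²+1853²) = √3585709 ≈ 1893.6, ∠ = arctan(1853/390) ≈ 78.11°
|H| = 500 · 3.6302e+06 / 3.5088e+06 ≈ 517.3
Gain = 20 log₁₀(517.3) ≈ 54.27 dB
∠H = 161.06° − 167.86° = -6.80°

54.3 dB, -6.8°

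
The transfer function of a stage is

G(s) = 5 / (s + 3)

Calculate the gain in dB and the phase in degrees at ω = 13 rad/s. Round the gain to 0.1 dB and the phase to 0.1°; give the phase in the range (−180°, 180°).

At s = jω = j13:
pole (s+3): 3 + j13 → |·| = √(3²+13²) = √178 ≈ 13.342, ∠ = arctan(13/3) ≈ 77.01°
|G| = 5 / 13.342 ≈ 0.37476
Gain = 20 log₁₀(0.37476) ≈ -8.52 dB
∠G = 0.00° − 77.01° = -77.01°

-8.5 dB, -77.0°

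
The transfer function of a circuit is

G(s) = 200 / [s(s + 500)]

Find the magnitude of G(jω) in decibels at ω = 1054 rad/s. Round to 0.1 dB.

-75.8 dB

At s = jω = j1054:
pole (s+500): 500 + j1054 → |·| = √(500²+1054²) = √1360916 ≈ 1166.6, ∠ = arctan(1054/500) ≈ 64.62°
pole at origin: |s| = 1054, ∠ = 90.00° (in denominator)
|G| = 200 / 1.2296e+06 ≈ 0.00016265
Gain = 20 log₁₀(0.00016265) ≈ -75.77 dB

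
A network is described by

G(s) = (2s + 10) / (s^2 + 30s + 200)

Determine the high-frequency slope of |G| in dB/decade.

Each pole contributes −20 dB/decade at high frequency; each zero contributes +20 dB/decade.
Net: 1 zero(s) − 2 pole(s) → -20 dB/decade.

-20 dB/decade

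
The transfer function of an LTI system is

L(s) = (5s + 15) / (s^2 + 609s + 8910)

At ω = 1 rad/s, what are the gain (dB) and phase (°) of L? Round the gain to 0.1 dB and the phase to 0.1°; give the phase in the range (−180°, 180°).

Substitute s = j1:
Numerator: 5(j1) + 15 = 15 + j5
Denominator: (j1)^2 + 609(j1) + 8910 = 8909 + j609
|N| = √(15² + 5²) ≈ 15.811, ∠N ≈ 18.43°
|D| = √(8909² + 609²) ≈ 8929.8, ∠D ≈ 3.91°
|L| = 15.811 / 8929.8 ≈ 0.0017706
Gain = 20 log₁₀(0.0017706) ≈ -55.04 dB
∠L = 18.43° − 3.91° = 14.52°

-55.0 dB, 14.5°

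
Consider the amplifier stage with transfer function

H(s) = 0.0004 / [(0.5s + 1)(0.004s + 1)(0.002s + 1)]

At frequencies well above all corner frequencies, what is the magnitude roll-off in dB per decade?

Each pole contributes −20 dB/decade at high frequency; each zero contributes +20 dB/decade.
Net: 0 zero(s) − 3 pole(s) → -60 dB/decade.

-60 dB/decade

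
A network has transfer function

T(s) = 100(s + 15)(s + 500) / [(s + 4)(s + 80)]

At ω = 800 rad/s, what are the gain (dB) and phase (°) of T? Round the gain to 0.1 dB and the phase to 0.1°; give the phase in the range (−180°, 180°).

41.4 dB, -27.1°

At s = jω = j800:
zero (s+15): 15 + j800 → |·| = √(15²+800²) = √640225 ≈ 800.14, ∠ = arctan(800/15) ≈ 88.93°
zero (s+500): 500 + j800 → |·| = √(500²+800²) = √890000 ≈ 943.4, ∠ = arctan(800/500) ≈ 57.99°
pole (s+4): 4 + j800 → |·| = √(4²+800²) = √640016 ≈ 800.01, ∠ = arctan(800/4) ≈ 89.71°
pole (s+80): 80 + j800 → |·| = √(80²+800²) = √646400 ≈ 803.99, ∠ = arctan(800/80) ≈ 84.29°
|T| = 100 · 7.5485e+05 / 6.432e+05 ≈ 117.36
Gain = 20 log₁₀(117.36) ≈ 41.39 dB
∠T = 146.92° − 174.00° = -27.08°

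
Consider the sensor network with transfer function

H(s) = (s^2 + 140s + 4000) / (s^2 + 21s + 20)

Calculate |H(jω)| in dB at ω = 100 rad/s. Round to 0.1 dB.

Substitute s = j100:
Numerator: (j100)^2 + 140(j100) + 4000 = -6000 + j14000
Denominator: (j100)^2 + 21(j100) + 20 = -9980 + j2100
|N| = √(6000² + 14000²) ≈ 15232, ∠N ≈ 113.20°
|D| = √(9980² + 2100²) ≈ 10199, ∠D ≈ 168.12°
|H| = 15232 / 10199 ≈ 1.4935
Gain = 20 log₁₀(1.4935) ≈ 3.48 dB

3.5 dB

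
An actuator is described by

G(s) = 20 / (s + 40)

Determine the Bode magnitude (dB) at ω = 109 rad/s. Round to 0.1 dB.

At s = jω = j109:
pole (s+40): 40 + j109 → |·| = √(40²+109²) = √13481 ≈ 116.11, ∠ = arctan(109/40) ≈ 69.85°
|G| = 20 / 116.11 ≈ 0.17225
Gain = 20 log₁₀(0.17225) ≈ -15.28 dB

-15.3 dB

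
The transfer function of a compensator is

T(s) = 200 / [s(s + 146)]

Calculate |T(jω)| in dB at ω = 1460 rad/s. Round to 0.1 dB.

-80.6 dB

At s = jω = j1460:
pole (s+146): 146 + j1460 → |·| = √(146²+1460²) = √2152916 ≈ 1467.3, ∠ = arctan(1460/146) ≈ 84.29°
pole at origin: |s| = 1460, ∠ = 90.00° (in denominator)
|T| = 200 / 2.1423e+06 ≈ 9.3358e-05
Gain = 20 log₁₀(9.3358e-05) ≈ -80.60 dB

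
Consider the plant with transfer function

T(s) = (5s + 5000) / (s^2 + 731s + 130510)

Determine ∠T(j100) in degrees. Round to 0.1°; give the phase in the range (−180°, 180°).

Substitute s = j100:
Numerator: 5(j100) + 5000 = 5000 + j500
Denominator: (j100)^2 + 731(j100) + 130510 = 120510 + j73100
|N| = √(5000² + 500²) ≈ 5024.9, ∠N ≈ 5.71°
|D| = √(120510² + 73100²) ≈ 1.4095e+05, ∠D ≈ 31.24°
∠T = 5.71° − 31.24° = -25.53°

-25.5°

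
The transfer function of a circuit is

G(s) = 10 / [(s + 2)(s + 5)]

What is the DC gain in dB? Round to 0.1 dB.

0.0 dB

G(0) = 10 / (2·5) = 1
20 log₁₀(1) ≈ 0.00 dB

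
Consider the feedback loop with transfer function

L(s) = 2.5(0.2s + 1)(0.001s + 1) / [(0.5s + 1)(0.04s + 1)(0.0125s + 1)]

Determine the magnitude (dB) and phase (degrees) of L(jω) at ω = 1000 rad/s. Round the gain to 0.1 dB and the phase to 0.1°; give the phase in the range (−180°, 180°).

-51.0 dB, -129.2°

At ω = 1000 rad/s:
zero (1 + j1000·0.2) = 1 + j200 → |·| ≈ 200, ∠ ≈ 89.71°
zero (1 + j1000·0.001) = 1 + j1 → |·| ≈ 1.4142, ∠ ≈ 45.00°
pole (1 + j1000·0.5) = 1 + j500 → |·| ≈ 500, ∠ ≈ 89.89°
pole (1 + j1000·0.04) = 1 + j40 → |·| ≈ 40.012, ∠ ≈ 88.57°
pole (1 + j1000·0.0125) = 1 + j12.5 → |·| ≈ 12.54, ∠ ≈ 85.43°
|L| = 2.5 · 200 · 1.4142 / (500 · 40.012 · 12.54) ≈ 0.0028185
Gain = 20 log₁₀(0.0028185) ≈ -51.00 dB
∠L = (89.71° + 45.00°) − (89.89° + 88.57° + 85.43°) = -129.18°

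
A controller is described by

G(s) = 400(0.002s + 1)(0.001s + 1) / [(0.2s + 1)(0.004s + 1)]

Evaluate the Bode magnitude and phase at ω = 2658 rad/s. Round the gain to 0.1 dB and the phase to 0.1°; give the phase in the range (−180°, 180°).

0.7 dB, -25.8°

At ω = 2658 rad/s:
zero (1 + j2658·0.002) = 1 + j5.316 → |·| ≈ 5.4092, ∠ ≈ 79.35°
zero (1 + j2658·0.001) = 1 + j2.658 → |·| ≈ 2.8399, ∠ ≈ 69.38°
pole (1 + j2658·0.2) = 1 + j531.6 → |·| ≈ 531.6, ∠ ≈ 89.89°
pole (1 + j2658·0.004) = 1 + j10.632 → |·| ≈ 10.679, ∠ ≈ 84.63°
|G| = 400 · 5.4092 · 2.8399 / (531.6 · 10.679) ≈ 1.0824
Gain = 20 log₁₀(1.0824) ≈ 0.69 dB
∠G = (79.35° + 69.38°) − (89.89° + 84.63°) = -25.79°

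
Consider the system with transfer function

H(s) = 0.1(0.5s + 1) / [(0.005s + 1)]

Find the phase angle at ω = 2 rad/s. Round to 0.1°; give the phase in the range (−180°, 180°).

44.4°

At ω = 2 rad/s:
zero (1 + j2·0.5) = 1 + j1 → |·| ≈ 1.4142, ∠ ≈ 45.00°
pole (1 + j2·0.005) = 1 + j0.01 → |·| ≈ 1, ∠ ≈ 0.57°
∠H = (45.00°) − (0.57°) = 44.43°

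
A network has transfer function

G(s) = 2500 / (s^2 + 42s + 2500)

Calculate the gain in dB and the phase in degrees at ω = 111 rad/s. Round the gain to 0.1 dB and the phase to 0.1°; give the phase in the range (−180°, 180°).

-12.8 dB, -154.6°

At s = jω = j111:
quadratic: (j111)² + 42·j111 + 2500 = -9821 + j4662 → |·| ≈ 10871, ∠ ≈ 154.61°
|G| = 2500 / 10871 ≈ 0.22997
Gain = 20 log₁₀(0.22997) ≈ -12.77 dB
∠G = 0.00° − 154.61° = -154.61°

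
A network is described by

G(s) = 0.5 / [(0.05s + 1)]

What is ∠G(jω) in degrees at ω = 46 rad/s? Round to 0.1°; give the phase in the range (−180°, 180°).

At ω = 46 rad/s:
pole (1 + j46·0.05) = 1 + j2.3 → |·| ≈ 2.508, ∠ ≈ 66.50°
∠G = (0°) − (66.50°) = -66.50°

-66.5°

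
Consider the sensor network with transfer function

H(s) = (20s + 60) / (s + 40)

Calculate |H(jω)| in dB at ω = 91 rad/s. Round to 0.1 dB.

25.3 dB

Substitute s = j91:
Numerator: 20(j91) + 60 = 60 + j1820
Denominator: (j91) + 40 = 40 + j91
|N| = √(60² + 1820²) ≈ 1821, ∠N ≈ 88.11°
|D| = √(40² + 91²) ≈ 99.403, ∠D ≈ 66.27°
|H| = 1821 / 99.403 ≈ 18.319
Gain = 20 log₁₀(18.319) ≈ 25.26 dB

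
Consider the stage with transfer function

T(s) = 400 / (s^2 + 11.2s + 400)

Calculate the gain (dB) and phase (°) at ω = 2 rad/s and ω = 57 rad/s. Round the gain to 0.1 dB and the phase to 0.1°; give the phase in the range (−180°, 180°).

At s = jω = j2:
quadratic: (j2)² + 11.2·j2 + 400 = 396 + j22.4 → |·| ≈ 396.63, ∠ ≈ 3.24°
|T| = 400 / 396.63 ≈ 1.0085
Gain = 20 log₁₀(1.0085) ≈ 0.07 dB
∠T = 0.00° − 3.24° = -3.24°

At s = jω = j57:
quadratic: (j57)² + 11.2·j57 + 400 = -2849 + j638.4 → |·| ≈ 2919.6, ∠ ≈ 167.37°
|T| = 400 / 2919.6 ≈ 0.13701
Gain = 20 log₁₀(0.13701) ≈ -17.26 dB
∠T = 0.00° − 167.37° = -167.37°

ω = 2: 0.1 dB, -3.2°; ω = 57: -17.3 dB, -167.4°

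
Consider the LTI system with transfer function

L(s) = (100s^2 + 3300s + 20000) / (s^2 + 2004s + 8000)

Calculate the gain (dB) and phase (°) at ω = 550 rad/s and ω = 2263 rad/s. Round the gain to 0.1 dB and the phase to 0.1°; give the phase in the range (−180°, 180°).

ω = 550: 28.5 dB, 71.6°; ω = 2263: 37.5 dB, 40.7°

Substitute s = j550:
Numerator: 100(j550)^2 + 3300(j550) + 20000 = -30230000 + j1815000
Denominator: (j550)^2 + 2004(j550) + 8000 = -294500 + j1102200
|N| = √(30230000² + 1815000²) ≈ 3.0284e+07, ∠N ≈ 176.56°
|D| = √(294500² + 1102200²) ≈ 1.1409e+06, ∠D ≈ 104.96°
|L| = 3.0284e+07 / 1.1409e+06 ≈ 26.544
Gain = 20 log₁₀(26.544) ≈ 28.48 dB
∠L = 176.56° − 104.96° = 71.60°

Substitute s = j2263:
Numerator: 100(j2263)^2 + 3300(j2263) + 20000 = -512096900 + j7467900
Denominator: (j2263)^2 + 2004(j2263) + 8000 = -5113169 + j4535052
|N| = √(512096900² + 7467900²) ≈ 5.1215e+08, ∠N ≈ 179.16°
|D| = √(5113169² + 4535052²) ≈ 6.8346e+06, ∠D ≈ 138.43°
|L| = 5.1215e+08 / 6.8346e+06 ≈ 74.935
Gain = 20 log₁₀(74.935) ≈ 37.49 dB
∠L = 179.16° − 138.43° = 40.73°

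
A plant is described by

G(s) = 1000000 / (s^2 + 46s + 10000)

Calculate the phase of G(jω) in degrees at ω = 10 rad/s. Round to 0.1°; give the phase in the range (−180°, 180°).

At s = jω = j10:
quadratic: (j10)² + 46·j10 + 10000 = 9900 + j460 → |·| ≈ 9910.7, ∠ ≈ 2.66°
∠G = 0.00° − 2.66° = -2.66°

-2.7°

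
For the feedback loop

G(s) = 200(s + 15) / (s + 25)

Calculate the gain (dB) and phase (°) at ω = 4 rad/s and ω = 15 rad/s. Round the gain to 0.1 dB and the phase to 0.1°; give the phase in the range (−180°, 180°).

At s = jω = j4:
zero (s+15): 15 + j4 → |·| = √(15²+4²) = √241 ≈ 15.524, ∠ = arctan(4/15) ≈ 14.93°
pole (s+25): 25 + j4 → |·| = √(25²+4²) = √641 ≈ 25.318, ∠ = arctan(4/25) ≈ 9.09°
|G| = 200 · 15.524 / 25.318 ≈ 122.63
Gain = 20 log₁₀(122.63) ≈ 41.77 dB
∠G = 14.93° − 9.09° = 5.84°

At s = jω = j15:
zero (s+15): 15 + j15 → |·| = √(15²+15²) = √450 ≈ 21.213, ∠ = arctan(15/15) ≈ 45.00°
pole (s+25): 25 + j15 → |·| = √(25²+15²) = √850 ≈ 29.155, ∠ = arctan(15/25) ≈ 30.96°
|G| = 200 · 21.213 / 29.155 ≈ 145.52
Gain = 20 log₁₀(145.52) ≈ 43.26 dB
∠G = 45.00° − 30.96° = 14.04°

ω = 4: 41.8 dB, 5.8°; ω = 15: 43.3 dB, 14.0°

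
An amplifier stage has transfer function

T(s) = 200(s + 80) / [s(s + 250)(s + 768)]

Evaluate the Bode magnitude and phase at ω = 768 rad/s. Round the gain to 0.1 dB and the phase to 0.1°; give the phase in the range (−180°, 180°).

At s = jω = j768:
zero (s+80): 80 + j768 → |·| = √(80²+768²) = √596224 ≈ 772.16, ∠ = arctan(768/80) ≈ 84.05°
pole (s+250): 250 + j768 → |·| = √(250²+768²) = √652324 ≈ 807.67, ∠ = arctan(768/250) ≈ 71.97°
pole (s+768): 768 + j768 → |·| = √(768²+768²) = √1179648 ≈ 1086.1, ∠ = arctan(768/768) ≈ 45.00°
pole at origin: |s| = 768, ∠ = 90.00° (in denominator)
|T| = 200 · 772.16 / 6.737e+08 ≈ 0.00022923
Gain = 20 log₁₀(0.00022923) ≈ -72.79 dB
∠T = 84.05° − 206.97° = -122.92°

-72.8 dB, -122.9°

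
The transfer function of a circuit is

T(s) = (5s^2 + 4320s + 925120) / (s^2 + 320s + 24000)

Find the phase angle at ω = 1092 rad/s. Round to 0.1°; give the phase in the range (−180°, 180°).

-26.5°

Substitute s = j1092:
Numerator: 5(j1092)^2 + 4320(j1092) + 925120 = -5037200 + j4717440
Denominator: (j1092)^2 + 320(j1092) + 24000 = -1168464 + j349440
|N| = √(5037200² + 4717440²) ≈ 6.9013e+06, ∠N ≈ 136.88°
|D| = √(1168464² + 349440²) ≈ 1.2196e+06, ∠D ≈ 163.35°
∠T = 136.88° − 163.35° = -26.47°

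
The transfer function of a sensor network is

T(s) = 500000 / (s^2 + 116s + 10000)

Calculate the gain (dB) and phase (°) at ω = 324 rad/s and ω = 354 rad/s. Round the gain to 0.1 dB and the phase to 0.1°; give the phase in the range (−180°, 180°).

ω = 324: 13.8 dB, -158.4°; ω = 354: 12.2 dB, -160.4°

At s = jω = j324:
quadratic: (j324)² + 116·j324 + 10000 = -94976 + j37584 → |·| ≈ 1.0214e+05, ∠ ≈ 158.41°
|T| = 500000 / 1.0214e+05 ≈ 4.8952
Gain = 20 log₁₀(4.8952) ≈ 13.80 dB
∠T = 0.00° − 158.41° = -158.41°

At s = jω = j354:
quadratic: (j354)² + 116·j354 + 10000 = -115316 + j41064 → |·| ≈ 1.2241e+05, ∠ ≈ 160.40°
|T| = 500000 / 1.2241e+05 ≈ 4.0846
Gain = 20 log₁₀(4.0846) ≈ 12.22 dB
∠T = 0.00° − 160.40° = -160.40°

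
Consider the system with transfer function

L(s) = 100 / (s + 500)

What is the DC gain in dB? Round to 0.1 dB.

L(0) = 100 / 500 = 0.2
20 log₁₀(0.2) ≈ -13.98 dB

-14.0 dB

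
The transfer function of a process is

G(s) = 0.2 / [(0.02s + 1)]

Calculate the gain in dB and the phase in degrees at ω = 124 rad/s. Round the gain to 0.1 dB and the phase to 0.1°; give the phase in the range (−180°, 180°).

-22.5 dB, -68.0°

At ω = 124 rad/s:
pole (1 + j124·0.02) = 1 + j2.48 → |·| ≈ 2.674, ∠ ≈ 68.04°
|G| = 0.2 · 1 / (2.674) ≈ 0.074794
Gain = 20 log₁₀(0.074794) ≈ -22.52 dB
∠G = (0°) − (68.04°) = -68.04°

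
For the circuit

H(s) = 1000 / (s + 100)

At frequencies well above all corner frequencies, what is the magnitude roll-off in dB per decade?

-20 dB/decade

Each pole contributes −20 dB/decade at high frequency; each zero contributes +20 dB/decade.
Net: 0 zero(s) − 1 pole(s) → -20 dB/decade.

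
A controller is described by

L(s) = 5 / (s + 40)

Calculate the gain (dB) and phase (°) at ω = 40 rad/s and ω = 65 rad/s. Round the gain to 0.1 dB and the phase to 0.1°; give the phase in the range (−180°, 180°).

ω = 40: -21.1 dB, -45.0°; ω = 65: -23.7 dB, -58.4°

Substitute s = j40:
Numerator: 5 = 5 + j0
Denominator: (j40) + 40 = 40 + j40
|N| = √(5² + 0²) ≈ 5, ∠N ≈ 0.00°
|D| = √(40² + 40²) ≈ 56.569, ∠D ≈ 45.00°
|L| = 5 / 56.569 ≈ 0.088388
Gain = 20 log₁₀(0.088388) ≈ -21.07 dB
∠L = 0.00° − 45.00° = -45.00°

Substitute s = j65:
Numerator: 5 = 5 + j0
Denominator: (j65) + 40 = 40 + j65
|N| = √(5² + 0²) ≈ 5, ∠N ≈ 0.00°
|D| = √(40² + 65²) ≈ 76.322, ∠D ≈ 58.39°
|L| = 5 / 76.322 ≈ 0.065512
Gain = 20 log₁₀(0.065512) ≈ -23.67 dB
∠L = 0.00° − 58.39° = -58.39°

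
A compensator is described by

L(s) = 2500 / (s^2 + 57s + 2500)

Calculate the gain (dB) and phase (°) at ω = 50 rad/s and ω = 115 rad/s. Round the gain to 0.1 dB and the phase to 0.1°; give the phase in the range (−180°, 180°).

At s = jω = j50:
quadratic: (j50)² + 57·j50 + 2500 = 0 + j2850 → |·| ≈ 2850, ∠ ≈ 90.00°
|L| = 2500 / 2850 ≈ 0.87719
Gain = 20 log₁₀(0.87719) ≈ -1.14 dB
∠L = 0.00° − 90.00° = -90.00°

At s = jω = j115:
quadratic: (j115)² + 57·j115 + 2500 = -10725 + j6555 → |·| ≈ 12570, ∠ ≈ 148.57°
|L| = 2500 / 12570 ≈ 0.19889
Gain = 20 log₁₀(0.19889) ≈ -14.03 dB
∠L = 0.00° − 148.57° = -148.57°

ω = 50: -1.1 dB, -90.0°; ω = 115: -14.0 dB, -148.6°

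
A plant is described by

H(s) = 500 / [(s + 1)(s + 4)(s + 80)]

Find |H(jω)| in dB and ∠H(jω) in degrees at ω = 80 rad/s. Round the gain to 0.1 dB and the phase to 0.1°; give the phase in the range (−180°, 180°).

At s = jω = j80:
pole (s+1): 1 + j80 → |·| = √(1²+80²) = √6401 ≈ 80.006, ∠ = arctan(80/1) ≈ 89.28°
pole (s+4): 4 + j80 → |·| = √(4²+80²) = √6416 ≈ 80.1, ∠ = arctan(80/4) ≈ 87.14°
pole (s+80): 80 + j80 → |·| = √(80²+80²) = √12800 ≈ 113.14, ∠ = arctan(80/80) ≈ 45.00°
|H| = 500 / 7.2506e+05 ≈ 0.0006896
Gain = 20 log₁₀(0.0006896) ≈ -63.23 dB
∠H = 0.00° − 221.42° = -221.42° ≡ 138.58° (principal value)

-63.2 dB, 138.6°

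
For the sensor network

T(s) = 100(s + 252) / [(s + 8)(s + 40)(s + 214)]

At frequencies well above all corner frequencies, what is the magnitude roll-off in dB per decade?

-40 dB/decade

Each pole contributes −20 dB/decade at high frequency; each zero contributes +20 dB/decade.
Net: 1 zero(s) − 3 pole(s) → -40 dB/decade.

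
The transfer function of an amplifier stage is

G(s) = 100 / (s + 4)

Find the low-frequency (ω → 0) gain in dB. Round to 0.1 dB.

28.0 dB

G(0) = 100 / 4 = 25
20 log₁₀(25) ≈ 27.96 dB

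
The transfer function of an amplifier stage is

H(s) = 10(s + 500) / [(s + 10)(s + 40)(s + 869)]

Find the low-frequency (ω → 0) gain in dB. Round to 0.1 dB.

-36.8 dB

H(0) = 10·500 / (10·40·869) ≈ 0.014384
20 log₁₀(0.014384) ≈ -36.84 dB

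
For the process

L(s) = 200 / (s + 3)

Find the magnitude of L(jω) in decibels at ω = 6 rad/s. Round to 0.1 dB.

At s = jω = j6:
pole (s+3): 3 + j6 → |·| = √(3²+6²) = √45 ≈ 6.7082, ∠ = arctan(6/3) ≈ 63.43°
|L| = 200 / 6.7082 ≈ 29.814
Gain = 20 log₁₀(29.814) ≈ 29.49 dB

29.5 dB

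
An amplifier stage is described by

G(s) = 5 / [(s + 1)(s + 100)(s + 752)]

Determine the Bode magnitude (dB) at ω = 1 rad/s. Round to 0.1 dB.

-86.6 dB

At s = jω = j1:
pole (s+1): 1 + j1 → |·| = √(1²+1²) = √2 ≈ 1.4142, ∠ = arctan(1/1) ≈ 45.00°
pole (s+100): 100 + j1 → |·| = √(100²+1²) = √10001 ≈ 100, ∠ = arctan(1/100) ≈ 0.57°
pole (s+752): 752 + j1 → |·| = √(752²+1²) = √565505 ≈ 752, ∠ = arctan(1/752) ≈ 0.08°
|G| = 5 / 1.0635e+05 ≈ 4.7015e-05
Gain = 20 log₁₀(4.7015e-05) ≈ -86.56 dB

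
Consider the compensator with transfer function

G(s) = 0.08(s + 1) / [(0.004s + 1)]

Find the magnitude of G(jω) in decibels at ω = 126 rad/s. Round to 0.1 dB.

19.1 dB

At ω = 126 rad/s:
zero (1 + j126·1) = 1 + j126 → |·| ≈ 126, ∠ ≈ 89.55°
pole (1 + j126·0.004) = 1 + j0.504 → |·| ≈ 1.1198, ∠ ≈ 26.75°
|G| = 0.08 · 126 / (1.1198) ≈ 9.0016
Gain = 20 log₁₀(9.0016) ≈ 19.09 dB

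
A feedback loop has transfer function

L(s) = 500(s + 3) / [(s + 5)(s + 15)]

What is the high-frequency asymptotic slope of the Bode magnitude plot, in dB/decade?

Each pole contributes −20 dB/decade at high frequency; each zero contributes +20 dB/decade.
Net: 1 zero(s) − 2 pole(s) → -20 dB/decade.

-20 dB/decade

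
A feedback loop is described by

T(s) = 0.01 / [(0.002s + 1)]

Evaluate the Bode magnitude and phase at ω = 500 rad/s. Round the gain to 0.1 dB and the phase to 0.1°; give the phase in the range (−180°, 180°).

At ω = 500 rad/s:
pole (1 + j500·0.002) = 1 + j1 → |·| ≈ 1.4142, ∠ ≈ 45.00°
|T| = 0.01 · 1 / (1.4142) ≈ 0.0070711
Gain = 20 log₁₀(0.0070711) ≈ -43.01 dB
∠T = (0°) − (45.00°) = -45.00°

-43.0 dB, -45.0°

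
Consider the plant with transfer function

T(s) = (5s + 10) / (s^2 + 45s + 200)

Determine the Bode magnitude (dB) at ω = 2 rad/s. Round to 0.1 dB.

Substitute s = j2:
Numerator: 5(j2) + 10 = 10 + j10
Denominator: (j2)^2 + 45(j2) + 200 = 196 + j90
|N| = √(10² + 10²) ≈ 14.142, ∠N ≈ 45.00°
|D| = √(196² + 90²) ≈ 215.68, ∠D ≈ 24.66°
|T| = 14.142 / 215.68 ≈ 0.065569
Gain = 20 log₁₀(0.065569) ≈ -23.67 dB

-23.7 dB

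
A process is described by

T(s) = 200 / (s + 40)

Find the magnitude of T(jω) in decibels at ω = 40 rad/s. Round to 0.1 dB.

11.0 dB

Substitute s = j40:
Numerator: 200 = 200 + j0
Denominator: (j40) + 40 = 40 + j40
|N| = √(200² + 0²) ≈ 200, ∠N ≈ 0.00°
|D| = √(40² + 40²) ≈ 56.569, ∠D ≈ 45.00°
|T| = 200 / 56.569 ≈ 3.5355
Gain = 20 log₁₀(3.5355) ≈ 10.97 dB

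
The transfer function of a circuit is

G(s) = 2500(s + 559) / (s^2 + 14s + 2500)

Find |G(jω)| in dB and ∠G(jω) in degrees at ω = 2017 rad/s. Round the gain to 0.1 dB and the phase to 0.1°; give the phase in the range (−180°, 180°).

At s = jω = j2017:
zero (s+559): 559 + j2017 → |·| = √(559²+2017²) = √4380770 ≈ 2093, ∠ = arctan(2017/559) ≈ 74.51°
quadratic: (j2017)² + 14·j2017 + 2500 = -4065789 + j28238 → |·| ≈ 4.0659e+06, ∠ ≈ 179.60°
|G| = 2500 · 2093 / 4.0659e+06 ≈ 1.2869
Gain = 20 log₁₀(1.2869) ≈ 2.19 dB
∠G = 74.51° − 179.60° = -105.09°

2.2 dB, -105.1°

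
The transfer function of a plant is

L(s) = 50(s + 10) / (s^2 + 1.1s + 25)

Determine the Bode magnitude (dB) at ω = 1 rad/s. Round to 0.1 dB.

26.4 dB

At s = jω = j1:
zero (s+10): 10 + j1 → |·| = √(10²+1²) = √101 ≈ 10.05, ∠ = arctan(1/10) ≈ 5.71°
quadratic: (j1)² + 1.1·j1 + 25 = 24 + j1.1 → |·| ≈ 24.025, ∠ ≈ 2.62°
|L| = 50 · 10.05 / 24.025 ≈ 20.916
Gain = 20 log₁₀(20.916) ≈ 26.41 dB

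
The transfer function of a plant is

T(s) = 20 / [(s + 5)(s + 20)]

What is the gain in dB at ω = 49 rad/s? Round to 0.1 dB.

-42.3 dB

At s = jω = j49:
pole (s+5): 5 + j49 → |·| = √(5²+49²) = √2426 ≈ 49.254, ∠ = arctan(49/5) ≈ 84.17°
pole (s+20): 20 + j49 → |·| = √(20²+49²) = √2801 ≈ 52.924, ∠ = arctan(49/20) ≈ 67.80°
|T| = 20 / 2606.7 ≈ 0.0076725
Gain = 20 log₁₀(0.0076725) ≈ -42.30 dB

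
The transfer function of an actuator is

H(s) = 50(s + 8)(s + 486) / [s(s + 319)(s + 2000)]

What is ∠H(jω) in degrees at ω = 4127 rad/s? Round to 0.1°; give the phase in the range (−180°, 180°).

At s = jω = j4127:
zero (s+8): 8 + j4127 → |·| = √(8²+4127²) = √17032193 ≈ 4127, ∠ = arctan(4127/8) ≈ 89.89°
zero (s+486): 486 + j4127 → |·| = √(486²+4127²) = √17268325 ≈ 4155.5, ∠ = arctan(4127/486) ≈ 83.28°
pole (s+319): 319 + j4127 → |·| = √(319²+4127²) = √17133890 ≈ 4139.3, ∠ = arctan(4127/319) ≈ 85.58°
pole (s+2000): 2000 + j4127 → |·| = √(2000²+4127²) = √21032129 ≈ 4586.1, ∠ = arctan(4127/2000) ≈ 64.14°
pole at origin: |s| = 4127, ∠ = 90.00° (in denominator)
∠H = 173.17° − 239.72° = -66.55°

-66.6°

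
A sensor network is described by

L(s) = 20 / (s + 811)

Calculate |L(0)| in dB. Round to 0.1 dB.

L(0) = 20 / 811 ≈ 0.024661
20 log₁₀(0.024661) ≈ -32.16 dB

-32.2 dB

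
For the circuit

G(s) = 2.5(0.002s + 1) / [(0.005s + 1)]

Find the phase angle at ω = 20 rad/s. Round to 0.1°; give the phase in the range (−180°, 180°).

At ω = 20 rad/s:
zero (1 + j20·0.002) = 1 + j0.04 → |·| ≈ 1.0008, ∠ ≈ 2.29°
pole (1 + j20·0.005) = 1 + j0.1 → |·| ≈ 1.005, ∠ ≈ 5.71°
∠G = (2.29°) − (5.71°) = -3.42°

-3.4°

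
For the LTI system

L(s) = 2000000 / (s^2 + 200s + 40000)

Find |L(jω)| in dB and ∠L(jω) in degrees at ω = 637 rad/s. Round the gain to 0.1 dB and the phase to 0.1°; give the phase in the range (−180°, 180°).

14.3 dB, -160.8°

At s = jω = j637:
quadratic: (j637)² + 200·j637 + 40000 = -365769 + j127400 → |·| ≈ 3.8732e+05, ∠ ≈ 160.80°
|L| = 2000000 / 3.8732e+05 ≈ 5.1637
Gain = 20 log₁₀(5.1637) ≈ 14.26 dB
∠L = 0.00° − 160.80° = -160.80°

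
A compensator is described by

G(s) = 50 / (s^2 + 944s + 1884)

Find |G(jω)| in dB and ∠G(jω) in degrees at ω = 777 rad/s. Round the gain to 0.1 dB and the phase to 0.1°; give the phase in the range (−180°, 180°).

-85.6 dB, -129.4°

Substitute s = j777:
Numerator: 50 = 50 + j0
Denominator: (j777)^2 + 944(j777) + 1884 = -601845 + j733488
|N| = √(50² + 0²) ≈ 50, ∠N ≈ 0.00°
|D| = √(601845² + 733488²) ≈ 9.488e+05, ∠D ≈ 129.37°
|G| = 50 / 9.488e+05 ≈ 5.2698e-05
Gain = 20 log₁₀(5.2698e-05) ≈ -85.56 dB
∠G = 0.00° − 129.37° = -129.37°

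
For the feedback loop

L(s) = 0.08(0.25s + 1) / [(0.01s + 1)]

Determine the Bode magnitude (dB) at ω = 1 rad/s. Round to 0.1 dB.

At ω = 1 rad/s:
zero (1 + j1·0.25) = 1 + j0.25 → |·| ≈ 1.0308, ∠ ≈ 14.04°
pole (1 + j1·0.01) = 1 + j0.01 → |·| ≈ 1, ∠ ≈ 0.57°
|L| = 0.08 · 1.0308 / (1) ≈ 0.082464
Gain = 20 log₁₀(0.082464) ≈ -21.67 dB

-21.7 dB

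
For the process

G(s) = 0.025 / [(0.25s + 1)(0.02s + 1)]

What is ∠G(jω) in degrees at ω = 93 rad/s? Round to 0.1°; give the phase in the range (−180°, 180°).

At ω = 93 rad/s:
pole (1 + j93·0.25) = 1 + j23.25 → |·| ≈ 23.271, ∠ ≈ 87.54°
pole (1 + j93·0.02) = 1 + j1.86 → |·| ≈ 2.1118, ∠ ≈ 61.74°
∠G = (0°) − (87.54° + 61.74°) = -149.28°

-149.3°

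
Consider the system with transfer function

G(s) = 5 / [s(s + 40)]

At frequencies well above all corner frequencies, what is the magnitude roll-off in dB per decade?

Each pole contributes −20 dB/decade at high frequency; each zero contributes +20 dB/decade.
Net: 0 zero(s) − 2 pole(s) → -40 dB/decade.

-40 dB/decade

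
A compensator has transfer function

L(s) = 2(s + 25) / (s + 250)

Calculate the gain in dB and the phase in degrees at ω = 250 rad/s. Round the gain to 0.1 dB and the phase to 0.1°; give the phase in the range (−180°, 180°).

At s = jω = j250:
zero (s+25): 25 + j250 → |·| = √(25²+250²) = √63125 ≈ 251.25, ∠ = arctan(250/25) ≈ 84.29°
pole (s+250): 250 + j250 → |·| = √(250²+250²) = √125000 ≈ 353.55, ∠ = arctan(250/250) ≈ 45.00°
|L| = 2 · 251.25 / 353.55 ≈ 1.4213
Gain = 20 log₁₀(1.4213) ≈ 3.05 dB
∠L = 84.29° − 45.00° = 39.29°

3.1 dB, 39.3°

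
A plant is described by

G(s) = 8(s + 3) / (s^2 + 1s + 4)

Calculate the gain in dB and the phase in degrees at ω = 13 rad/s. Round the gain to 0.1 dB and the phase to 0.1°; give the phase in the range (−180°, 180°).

-3.8 dB, -98.5°

At s = jω = j13:
zero (s+3): 3 + j13 → |·| = √(3²+13²) = √178 ≈ 13.342, ∠ = arctan(13/3) ≈ 77.01°
quadratic: (j13)² + 1·j13 + 4 = -165 + j13 → |·| ≈ 165.51, ∠ ≈ 175.50°
|G| = 8 · 13.342 / 165.51 ≈ 0.64489
Gain = 20 log₁₀(0.64489) ≈ -3.81 dB
∠G = 77.01° − 175.50° = -98.49°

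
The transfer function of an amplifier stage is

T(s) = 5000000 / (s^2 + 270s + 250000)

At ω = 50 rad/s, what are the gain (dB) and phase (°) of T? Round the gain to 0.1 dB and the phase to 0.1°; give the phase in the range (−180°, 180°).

At s = jω = j50:
quadratic: (j50)² + 270·j50 + 250000 = 247500 + j13500 → |·| ≈ 2.4787e+05, ∠ ≈ 3.12°
|T| = 5000000 / 2.4787e+05 ≈ 20.172
Gain = 20 log₁₀(20.172) ≈ 26.09 dB
∠T = 0.00° − 3.12° = -3.12°

26.1 dB, -3.1°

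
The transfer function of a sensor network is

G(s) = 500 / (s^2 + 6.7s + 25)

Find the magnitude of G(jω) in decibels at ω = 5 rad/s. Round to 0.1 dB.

At s = jω = j5:
quadratic: (j5)² + 6.7·j5 + 25 = 0 + j33.5 → |·| ≈ 33.5, ∠ ≈ 90.00°
|G| = 500 / 33.5 ≈ 14.925
Gain = 20 log₁₀(14.925) ≈ 23.48 dB

23.5 dB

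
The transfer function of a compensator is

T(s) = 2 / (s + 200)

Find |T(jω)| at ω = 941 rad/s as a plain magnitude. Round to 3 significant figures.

0.00208

Substitute s = j941:
Numerator: 2 = 2 + j0
Denominator: (j941) + 200 = 200 + j941
|N| = √(2² + 0²) ≈ 2, ∠N ≈ 0.00°
|D| = √(200² + 941²) ≈ 962.02, ∠D ≈ 78.00°
|T| = 2 / 962.02 ≈ 0.002079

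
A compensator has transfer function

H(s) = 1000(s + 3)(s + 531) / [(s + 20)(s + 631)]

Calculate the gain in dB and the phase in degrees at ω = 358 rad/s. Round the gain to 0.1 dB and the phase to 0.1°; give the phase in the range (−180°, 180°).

58.9 dB, 7.1°

At s = jω = j358:
zero (s+3): 3 + j358 → |·| = √(3²+358²) = √128173 ≈ 358.01, ∠ = arctan(358/3) ≈ 89.52°
zero (s+531): 531 + j358 → |·| = √(531²+358²) = √410125 ≈ 640.41, ∠ = arctan(358/531) ≈ 33.99°
pole (s+20): 20 + j358 → |·| = √(20²+358²) = √128564 ≈ 358.56, ∠ = arctan(358/20) ≈ 86.80°
pole (s+631): 631 + j358 → |·| = √(631²+358²) = √526325 ≈ 725.48, ∠ = arctan(358/631) ≈ 29.57°
|H| = 1000 · 2.2927e+05 / 2.6013e+05 ≈ 881.37
Gain = 20 log₁₀(881.37) ≈ 58.90 dB
∠H = 123.51° − 116.37° = 7.14°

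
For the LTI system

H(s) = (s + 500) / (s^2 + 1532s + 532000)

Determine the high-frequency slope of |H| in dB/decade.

-20 dB/decade

Each pole contributes −20 dB/decade at high frequency; each zero contributes +20 dB/decade.
Net: 1 zero(s) − 2 pole(s) → -20 dB/decade.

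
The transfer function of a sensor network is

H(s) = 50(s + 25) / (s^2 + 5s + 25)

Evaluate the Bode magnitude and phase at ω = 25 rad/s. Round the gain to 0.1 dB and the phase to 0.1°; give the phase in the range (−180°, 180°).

At s = jω = j25:
zero (s+25): 25 + j25 → |·| = √(25²+25²) = √1250 ≈ 35.355, ∠ = arctan(25/25) ≈ 45.00°
quadratic: (j25)² + 5·j25 + 25 = -600 + j125 → |·| ≈ 612.88, ∠ ≈ 168.23°
|H| = 50 · 35.355 / 612.88 ≈ 2.8843
Gain = 20 log₁₀(2.8843) ≈ 9.20 dB
∠H = 45.00° − 168.23° = -123.23°

9.2 dB, -123.2°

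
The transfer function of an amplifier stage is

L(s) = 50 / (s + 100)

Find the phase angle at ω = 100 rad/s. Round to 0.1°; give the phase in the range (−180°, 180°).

Substitute s = j100:
Numerator: 50 = 50 + j0
Denominator: (j100) + 100 = 100 + j100
|N| = √(50² + 0²) ≈ 50, ∠N ≈ 0.00°
|D| = √(100² + 100²) ≈ 141.42, ∠D ≈ 45.00°
∠L = 0.00° − 45.00° = -45.00°

-45.0°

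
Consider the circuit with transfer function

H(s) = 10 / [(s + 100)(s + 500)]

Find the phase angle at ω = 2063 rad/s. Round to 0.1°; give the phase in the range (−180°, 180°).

-163.6°

At s = jω = j2063:
pole (s+100): 100 + j2063 → |·| = √(100²+2063²) = √4265969 ≈ 2065.4, ∠ = arctan(2063/100) ≈ 87.22°
pole (s+500): 500 + j2063 → |·| = √(500²+2063²) = √4505969 ≈ 2122.7, ∠ = arctan(2063/500) ≈ 76.38°
∠H = 0.00° − 163.60° = -163.60°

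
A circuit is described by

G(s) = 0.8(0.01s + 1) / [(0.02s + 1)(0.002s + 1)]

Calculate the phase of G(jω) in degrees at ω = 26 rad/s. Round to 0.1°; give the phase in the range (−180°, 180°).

-15.9°

At ω = 26 rad/s:
zero (1 + j26·0.01) = 1 + j0.26 → |·| ≈ 1.0332, ∠ ≈ 14.57°
pole (1 + j26·0.02) = 1 + j0.52 → |·| ≈ 1.1271, ∠ ≈ 27.47°
pole (1 + j26·0.002) = 1 + j0.052 → |·| ≈ 1.0014, ∠ ≈ 2.98°
∠G = (14.57°) − (27.47° + 2.98°) = -15.88°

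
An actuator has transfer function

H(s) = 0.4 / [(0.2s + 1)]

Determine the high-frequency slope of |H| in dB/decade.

-20 dB/decade

Each pole contributes −20 dB/decade at high frequency; each zero contributes +20 dB/decade.
Net: 0 zero(s) − 1 pole(s) → -20 dB/decade.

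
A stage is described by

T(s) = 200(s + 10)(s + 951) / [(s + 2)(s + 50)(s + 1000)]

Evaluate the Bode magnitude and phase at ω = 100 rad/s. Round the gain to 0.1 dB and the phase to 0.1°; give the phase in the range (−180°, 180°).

4.7 dB, -67.7°

At s = jω = j100:
zero (s+10): 10 + j100 → |·| = √(10²+100²) = √10100 ≈ 100.5, ∠ = arctan(100/10) ≈ 84.29°
zero (s+951): 951 + j100 → |·| = √(951²+100²) = √914401 ≈ 956.24, ∠ = arctan(100/951) ≈ 6.00°
pole (s+2): 2 + j100 → |·| = √(2²+100²) = √10004 ≈ 100.02, ∠ = arctan(100/2) ≈ 88.85°
pole (s+50): 50 + j100 → |·| = √(50²+100²) = √12500 ≈ 111.8, ∠ = arctan(100/50) ≈ 63.43°
pole (s+1000): 1000 + j100 → |·| = √(1000²+100²) = √1010000 ≈ 1005, ∠ = arctan(100/1000) ≈ 5.71°
|T| = 200 · 96102 / 1.1238e+07 ≈ 1.7103
Gain = 20 log₁₀(1.7103) ≈ 4.66 dB
∠T = 90.29° − 157.99° = -67.70°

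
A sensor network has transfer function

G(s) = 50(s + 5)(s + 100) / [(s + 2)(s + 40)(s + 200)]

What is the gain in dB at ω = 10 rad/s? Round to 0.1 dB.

-3.5 dB

At s = jω = j10:
zero (s+5): 5 + j10 → |·| = √(5²+10²) = √125 ≈ 11.18, ∠ = arctan(10/5) ≈ 63.43°
zero (s+100): 100 + j10 → |·| = √(100²+10²) = √10100 ≈ 100.5, ∠ = arctan(10/100) ≈ 5.71°
pole (s+2): 2 + j10 → |·| = √(2²+10²) = √104 ≈ 10.198, ∠ = arctan(10/2) ≈ 78.69°
pole (s+40): 40 + j10 → |·| = √(40²+10²) = √1700 ≈ 41.231, ∠ = arctan(10/40) ≈ 14.04°
pole (s+200): 200 + j10 → |·| = √(200²+10²) = √40100 ≈ 200.25, ∠ = arctan(10/200) ≈ 2.86°
|G| = 50 · 1123.6 / 84200 ≈ 0.66722
Gain = 20 log₁₀(0.66722) ≈ -3.51 dB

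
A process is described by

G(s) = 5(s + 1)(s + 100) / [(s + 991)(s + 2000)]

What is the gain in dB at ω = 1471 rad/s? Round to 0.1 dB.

At s = jω = j1471:
zero (s+1): 1 + j1471 → |·| = √(1²+1471²) = √2163842 ≈ 1471, ∠ = arctan(1471/1) ≈ 89.96°
zero (s+100): 100 + j1471 → |·| = √(100²+1471²) = √2173841 ≈ 1474.4, ∠ = arctan(1471/100) ≈ 86.11°
pole (s+991): 991 + j1471 → |·| = √(991²+1471²) = √3145922 ≈ 1773.7, ∠ = arctan(1471/991) ≈ 56.03°
pole (s+2000): 2000 + j1471 → |·| = √(2000²+1471²) = √6163841 ≈ 2482.7, ∠ = arctan(1471/2000) ≈ 36.33°
|G| = 5 · 2.1688e+06 / 4.4036e+06 ≈ 2.4625
Gain = 20 log₁₀(2.4625) ≈ 7.83 dB

7.8 dB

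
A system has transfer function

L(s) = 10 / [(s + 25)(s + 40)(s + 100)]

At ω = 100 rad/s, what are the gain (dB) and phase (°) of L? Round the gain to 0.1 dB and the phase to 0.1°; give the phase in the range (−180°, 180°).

At s = jω = j100:
pole (s+25): 25 + j100 → |·| = √(25²+100²) = √10625 ≈ 103.08, ∠ = arctan(100/25) ≈ 75.96°
pole (s+40): 40 + j100 → |·| = √(40²+100²) = √11600 ≈ 107.7, ∠ = arctan(100/40) ≈ 68.20°
pole (s+100): 100 + j100 → |·| = √(100²+100²) = √20000 ≈ 141.42, ∠ = arctan(100/100) ≈ 45.00°
|L| = 10 / 1.57e+06 ≈ 6.3694e-06
Gain = 20 log₁₀(6.3694e-06) ≈ -103.92 dB
∠L = 0.00° − 189.16° = -189.16° ≡ 170.84° (principal value)

-103.9 dB, 170.8°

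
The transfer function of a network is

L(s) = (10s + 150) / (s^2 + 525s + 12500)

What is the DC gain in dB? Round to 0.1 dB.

-38.4 dB

L(0) = 150 / 12500 = 0.012
20 log₁₀(0.012) ≈ -38.42 dB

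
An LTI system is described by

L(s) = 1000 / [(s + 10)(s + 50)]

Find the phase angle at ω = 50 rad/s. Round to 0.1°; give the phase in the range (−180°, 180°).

At s = jω = j50:
pole (s+10): 10 + j50 → |·| = √(10²+50²) = √2600 ≈ 50.99, ∠ = arctan(50/10) ≈ 78.69°
pole (s+50): 50 + j50 → |·| = √(50²+50²) = √5000 ≈ 70.711, ∠ = arctan(50/50) ≈ 45.00°
∠L = 0.00° − 123.69° = -123.69°

-123.7°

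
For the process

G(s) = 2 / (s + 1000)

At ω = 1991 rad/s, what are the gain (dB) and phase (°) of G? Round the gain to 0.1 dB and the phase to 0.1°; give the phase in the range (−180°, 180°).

-60.9 dB, -63.3°

Substitute s = j1991:
Numerator: 2 = 2 + j0
Denominator: (j1991) + 1000 = 1000 + j1991
|N| = √(2² + 0²) ≈ 2, ∠N ≈ 0.00°
|D| = √(1000² + 1991²) ≈ 2228, ∠D ≈ 63.33°
|G| = 2 / 2228 ≈ 0.00089767
Gain = 20 log₁₀(0.00089767) ≈ -60.94 dB
∠G = 0.00° − 63.33° = -63.33°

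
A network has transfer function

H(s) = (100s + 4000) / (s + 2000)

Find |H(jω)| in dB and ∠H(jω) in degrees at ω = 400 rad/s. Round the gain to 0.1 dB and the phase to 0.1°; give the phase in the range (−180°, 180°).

Substitute s = j400:
Numerator: 100(j400) + 4000 = 4000 + j40000
Denominator: (j400) + 2000 = 2000 + j400
|N| = √(4000² + 40000²) ≈ 40200, ∠N ≈ 84.29°
|D| = √(2000² + 400²) ≈ 2039.6, ∠D ≈ 11.31°
|H| = 40200 / 2039.6 ≈ 19.71
Gain = 20 log₁₀(19.71) ≈ 25.89 dB
∠H = 84.29° − 11.31° = 72.98°

25.9 dB, 73.0°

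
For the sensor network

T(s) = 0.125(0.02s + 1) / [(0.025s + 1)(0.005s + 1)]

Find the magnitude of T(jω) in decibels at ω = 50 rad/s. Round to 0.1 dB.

At ω = 50 rad/s:
zero (1 + j50·0.02) = 1 + j1 → |·| ≈ 1.4142, ∠ ≈ 45.00°
pole (1 + j50·0.025) = 1 + j1.25 → |·| ≈ 1.6008, ∠ ≈ 51.34°
pole (1 + j50·0.005) = 1 + j0.25 → |·| ≈ 1.0308, ∠ ≈ 14.04°
|T| = 0.125 · 1.4142 / (1.6008 · 1.0308) ≈ 0.10713
Gain = 20 log₁₀(0.10713) ≈ -19.40 dB

-19.4 dB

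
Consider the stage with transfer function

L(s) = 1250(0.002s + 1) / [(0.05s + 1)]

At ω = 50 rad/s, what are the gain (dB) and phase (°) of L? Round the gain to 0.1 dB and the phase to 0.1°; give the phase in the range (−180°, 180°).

53.4 dB, -62.5°

At ω = 50 rad/s:
zero (1 + j50·0.002) = 1 + j0.1 → |·| ≈ 1.005, ∠ ≈ 5.71°
pole (1 + j50·0.05) = 1 + j2.5 → |·| ≈ 2.6926, ∠ ≈ 68.20°
|L| = 1250 · 1.005 / (2.6926) ≈ 466.56
Gain = 20 log₁₀(466.56) ≈ 53.38 dB
∠L = (5.71°) − (68.20°) = -62.49°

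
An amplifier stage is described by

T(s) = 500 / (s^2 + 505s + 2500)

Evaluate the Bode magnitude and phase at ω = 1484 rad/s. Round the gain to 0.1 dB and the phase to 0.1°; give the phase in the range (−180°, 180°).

-73.3 dB, -161.2°

Substitute s = j1484:
Numerator: 500 = 500 + j0
Denominator: (j1484)^2 + 505(j1484) + 2500 = -2199756 + j749420
|N| = √(500² + 0²) ≈ 500, ∠N ≈ 0.00°
|D| = √(2199756² + 749420²) ≈ 2.3239e+06, ∠D ≈ 161.19°
|T| = 500 / 2.3239e+06 ≈ 0.00021516
Gain = 20 log₁₀(0.00021516) ≈ -73.34 dB
∠T = 0.00° − 161.19° = -161.19°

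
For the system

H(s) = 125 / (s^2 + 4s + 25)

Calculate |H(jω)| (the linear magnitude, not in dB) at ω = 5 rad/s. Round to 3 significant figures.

6.25

At s = jω = j5:
quadratic: (j5)² + 4·j5 + 25 = 0 + j20 → |·| ≈ 20, ∠ ≈ 90.00°
|H| = 125 / 20 ≈ 6.25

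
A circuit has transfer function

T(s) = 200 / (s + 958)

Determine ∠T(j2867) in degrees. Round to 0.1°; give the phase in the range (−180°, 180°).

Substitute s = j2867:
Numerator: 200 = 200 + j0
Denominator: (j2867) + 958 = 958 + j2867
|N| = √(200² + 0²) ≈ 200, ∠N ≈ 0.00°
|D| = √(958² + 2867²) ≈ 3022.8, ∠D ≈ 71.52°
∠T = 0.00° − 71.52° = -71.52°

-71.5°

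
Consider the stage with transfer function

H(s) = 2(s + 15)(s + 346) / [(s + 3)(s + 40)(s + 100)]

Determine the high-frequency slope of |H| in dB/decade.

-20 dB/decade

Each pole contributes −20 dB/decade at high frequency; each zero contributes +20 dB/decade.
Net: 2 zero(s) − 3 pole(s) → -20 dB/decade.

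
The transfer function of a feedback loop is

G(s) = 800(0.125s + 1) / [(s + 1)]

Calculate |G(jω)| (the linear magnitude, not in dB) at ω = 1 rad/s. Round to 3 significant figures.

570

At ω = 1 rad/s:
zero (1 + j1·0.125) = 1 + j0.125 → |·| ≈ 1.0078, ∠ ≈ 7.13°
pole (1 + j1·1) = 1 + j1 → |·| ≈ 1.4142, ∠ ≈ 45.00°
|G| = 800 · 1.0078 / (1.4142) ≈ 570.1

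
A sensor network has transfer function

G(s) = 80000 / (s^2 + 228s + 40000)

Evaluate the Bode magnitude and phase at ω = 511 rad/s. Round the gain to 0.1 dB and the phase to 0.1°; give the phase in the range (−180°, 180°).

At s = jω = j511:
quadratic: (j511)² + 228·j511 + 40000 = -221121 + j116508 → |·| ≈ 2.4994e+05, ∠ ≈ 152.22°
|G| = 80000 / 2.4994e+05 ≈ 0.32008
Gain = 20 log₁₀(0.32008) ≈ -9.89 dB
∠G = 0.00° − 152.22° = -152.22°

-9.9 dB, -152.2°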